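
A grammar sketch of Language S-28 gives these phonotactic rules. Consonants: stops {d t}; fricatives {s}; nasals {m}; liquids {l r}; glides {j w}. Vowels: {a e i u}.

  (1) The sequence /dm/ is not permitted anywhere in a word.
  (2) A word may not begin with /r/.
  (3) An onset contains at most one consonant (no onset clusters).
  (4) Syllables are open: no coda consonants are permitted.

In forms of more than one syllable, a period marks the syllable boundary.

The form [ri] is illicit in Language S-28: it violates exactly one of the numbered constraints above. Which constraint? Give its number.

2

[ri]: word begins with /r/.
This is a violation of constraint 2: "A word may not begin with /r/."
The remaining constraints (1, 3, 4) are satisfied.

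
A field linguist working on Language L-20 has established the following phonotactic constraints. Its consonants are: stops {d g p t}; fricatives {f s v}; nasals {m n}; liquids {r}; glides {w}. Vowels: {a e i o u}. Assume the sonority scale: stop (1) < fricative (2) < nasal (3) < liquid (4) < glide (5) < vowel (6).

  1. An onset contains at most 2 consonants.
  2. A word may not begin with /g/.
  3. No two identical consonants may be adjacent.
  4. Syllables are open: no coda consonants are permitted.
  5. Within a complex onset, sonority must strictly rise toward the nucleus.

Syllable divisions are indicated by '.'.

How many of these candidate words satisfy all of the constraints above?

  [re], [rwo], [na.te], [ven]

[re] — σ1 onset /r/, coda /∅/ ok → licit
[rwo] — σ1 onset /rw/ (4→5 rises), coda /∅/ ok → licit
[na.te] — σ1 onset /n/, coda /∅/ ok; σ2 onset /t/, coda /∅/ ok → licit
[ven] — violates constraint 4: syllable 1 coda /n/ has 1 consonant (> 0) → illicit
Licit: [re], [rwo], [na.te] → 3.

3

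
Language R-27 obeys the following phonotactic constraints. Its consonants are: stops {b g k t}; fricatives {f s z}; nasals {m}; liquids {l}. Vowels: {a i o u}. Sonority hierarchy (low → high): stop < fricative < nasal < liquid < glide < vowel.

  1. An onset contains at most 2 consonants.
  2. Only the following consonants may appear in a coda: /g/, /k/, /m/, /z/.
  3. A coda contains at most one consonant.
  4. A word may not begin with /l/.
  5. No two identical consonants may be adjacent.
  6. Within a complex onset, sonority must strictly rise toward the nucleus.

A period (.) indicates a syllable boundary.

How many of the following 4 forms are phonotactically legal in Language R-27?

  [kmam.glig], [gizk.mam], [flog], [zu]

[kmam.glig] — σ1 onset /km/ (1→3 rises), coda /m/ ok; σ2 onset /gl/ (1→4 rises), coda /g/ ok → phonotactically legal
[gizk.mam] — violates constraint 3: syllable 1 coda /zk/ has 2 consonants (> 1) → phonotactically illegal
[flog] — σ1 onset /fl/ (2→4 rises), coda /g/ ok → phonotactically legal
[zu] — σ1 onset /z/, coda /∅/ ok → phonotactically legal
Phonotactically legal: [kmam.glig], [flog], [zu] → 3.

3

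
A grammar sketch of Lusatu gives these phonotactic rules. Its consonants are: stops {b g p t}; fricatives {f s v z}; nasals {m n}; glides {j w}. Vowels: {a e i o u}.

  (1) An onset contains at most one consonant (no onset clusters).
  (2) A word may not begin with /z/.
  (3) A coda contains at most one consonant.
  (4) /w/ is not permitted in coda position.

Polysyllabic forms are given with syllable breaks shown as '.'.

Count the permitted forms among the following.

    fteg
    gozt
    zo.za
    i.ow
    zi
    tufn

0

fteg — violates constraint 1: syllable 1 onset /ft/ has 2 consonants (> 1) → not permitted
gozt — violates constraint 3: syllable 1 coda /zt/ has 2 consonants (> 1) → not permitted
zo.za — violates constraint 2: word begins with /z/ → not permitted
i.ow — violates constraint 4: syllable 2 coda contains /w/ → not permitted
zi — violates constraint 2: word begins with /z/ → not permitted
tufn — violates constraint 3: syllable 1 coda /fn/ has 2 consonants (> 1) → not permitted
No form is permitted → 0.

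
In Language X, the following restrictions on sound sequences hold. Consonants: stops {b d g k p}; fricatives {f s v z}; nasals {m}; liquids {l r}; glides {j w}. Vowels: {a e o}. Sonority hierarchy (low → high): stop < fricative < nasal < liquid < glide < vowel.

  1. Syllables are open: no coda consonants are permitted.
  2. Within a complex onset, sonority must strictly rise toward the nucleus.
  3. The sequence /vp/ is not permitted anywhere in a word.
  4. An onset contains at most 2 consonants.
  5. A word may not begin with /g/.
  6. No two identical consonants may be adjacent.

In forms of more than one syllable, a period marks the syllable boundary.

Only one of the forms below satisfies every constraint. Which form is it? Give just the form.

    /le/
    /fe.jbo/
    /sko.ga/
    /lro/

/le/ — σ1 onset /l/, coda /∅/ ok → phonotactically legal
/fe.jbo/ — violates constraint 2: syllable 2 onset /jb/: /j/ (glide, 5) → /b/ (stop, 1) does not rise → phonotactically illegal
/sko.ga/ — violates constraint 2: syllable 1 onset /sk/: /s/ (fricative, 2) → /k/ (stop, 1) does not rise → phonotactically illegal
/lro/ — violates constraint 2: syllable 1 onset /lr/: /l/ (liquid, 4) → /r/ (liquid, 4) does not rise → phonotactically illegal

/le/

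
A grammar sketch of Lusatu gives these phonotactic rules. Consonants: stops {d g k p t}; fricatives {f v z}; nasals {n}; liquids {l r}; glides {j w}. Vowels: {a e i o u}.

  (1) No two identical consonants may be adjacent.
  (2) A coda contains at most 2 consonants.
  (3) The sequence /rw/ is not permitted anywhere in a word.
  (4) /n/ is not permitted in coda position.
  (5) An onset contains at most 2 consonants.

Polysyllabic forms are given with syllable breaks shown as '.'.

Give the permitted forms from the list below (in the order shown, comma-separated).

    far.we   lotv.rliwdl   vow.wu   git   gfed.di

git

far.we — violates constraint 3: contains banned sequence /rw/ → not permitted
lotv.rliwdl — violates constraint 2: syllable 2 coda /wdl/ has 3 consonants (> 2) → not permitted
vow.wu — violates constraint 1: adjacent identical consonants /ww/ → not permitted
git — σ1 onset /g/, coda /t/ ok → permitted
gfed.di — violates constraint 1: adjacent identical consonants /dd/ → not permitted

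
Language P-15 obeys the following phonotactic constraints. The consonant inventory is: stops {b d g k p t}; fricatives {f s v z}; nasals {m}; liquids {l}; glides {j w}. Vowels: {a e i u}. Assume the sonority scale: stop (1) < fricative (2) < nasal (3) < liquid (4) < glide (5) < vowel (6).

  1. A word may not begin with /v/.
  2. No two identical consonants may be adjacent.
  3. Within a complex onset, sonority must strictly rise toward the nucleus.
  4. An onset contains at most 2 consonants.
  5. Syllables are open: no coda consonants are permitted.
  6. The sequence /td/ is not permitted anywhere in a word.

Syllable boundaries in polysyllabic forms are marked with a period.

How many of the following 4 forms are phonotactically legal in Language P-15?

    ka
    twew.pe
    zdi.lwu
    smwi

ka — σ1 onset /k/, coda /∅/ ok → phonotactically legal
twew.pe — violates constraint 5: syllable 1 coda /w/ has 1 consonant (> 0) → phonotactically illegal
zdi.lwu — violates constraint 3: syllable 1 onset /zd/: /z/ (fricative, 2) → /d/ (stop, 1) does not rise → phonotactically illegal
smwi — violates constraint 4: syllable 1 onset /smw/ has 3 consonants (> 2) → phonotactically illegal
Phonotactically legal: ka → 1.

1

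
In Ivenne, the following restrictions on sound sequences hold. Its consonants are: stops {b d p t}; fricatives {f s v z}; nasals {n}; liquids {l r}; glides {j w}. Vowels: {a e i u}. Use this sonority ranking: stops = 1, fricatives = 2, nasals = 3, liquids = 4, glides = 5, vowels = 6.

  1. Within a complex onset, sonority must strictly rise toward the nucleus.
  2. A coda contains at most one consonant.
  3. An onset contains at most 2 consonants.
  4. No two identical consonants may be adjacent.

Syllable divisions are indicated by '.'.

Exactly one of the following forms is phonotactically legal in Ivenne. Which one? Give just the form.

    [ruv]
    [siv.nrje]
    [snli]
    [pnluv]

[ruv] — σ1 onset /r/, coda /v/ ok → phonotactically legal
[siv.nrje] — violates constraint 3: syllable 2 onset /nrj/ has 3 consonants (> 2) → phonotactically illegal
[snli] — violates constraint 3: syllable 1 onset /snl/ has 3 consonants (> 2) → phonotactically illegal
[pnluv] — violates constraint 3: syllable 1 onset /pnl/ has 3 consonants (> 2) → phonotactically illegal

[ruv]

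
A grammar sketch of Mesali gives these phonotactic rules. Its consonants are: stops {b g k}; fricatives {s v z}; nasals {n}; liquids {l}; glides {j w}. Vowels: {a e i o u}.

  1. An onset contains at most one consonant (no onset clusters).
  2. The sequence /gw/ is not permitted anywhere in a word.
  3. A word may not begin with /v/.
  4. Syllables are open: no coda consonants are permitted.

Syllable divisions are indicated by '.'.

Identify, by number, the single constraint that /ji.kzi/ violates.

1

/ji.kzi/: syllable 2 onset /kz/ has 2 consonants (> 1).
This is a violation of constraint 1: "An onset contains at most one consonant (no onset clusters)."
The remaining constraints (2, 3, 4) are satisfied.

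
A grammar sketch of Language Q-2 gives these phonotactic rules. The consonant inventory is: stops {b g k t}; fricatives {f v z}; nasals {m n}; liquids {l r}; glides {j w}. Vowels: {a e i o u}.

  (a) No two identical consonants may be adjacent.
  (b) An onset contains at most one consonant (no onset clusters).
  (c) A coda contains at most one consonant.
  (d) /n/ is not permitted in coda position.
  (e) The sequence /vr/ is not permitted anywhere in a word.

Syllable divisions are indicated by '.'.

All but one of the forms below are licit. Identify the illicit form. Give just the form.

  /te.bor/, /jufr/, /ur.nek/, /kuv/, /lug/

/te.bor/ — σ1 onset /t/, coda /∅/ ok; σ2 onset /b/, coda /r/ ok → licit
/jufr/ — violates constraint (c): syllable 1 coda /fr/ has 2 consonants (> 1) → illicit
/ur.nek/ — σ1 onset /∅/, coda /r/ ok; σ2 onset /n/, coda /k/ ok → licit
/kuv/ — σ1 onset /k/, coda /v/ ok → licit
/lug/ — σ1 onset /l/, coda /g/ ok → licit

/jufr/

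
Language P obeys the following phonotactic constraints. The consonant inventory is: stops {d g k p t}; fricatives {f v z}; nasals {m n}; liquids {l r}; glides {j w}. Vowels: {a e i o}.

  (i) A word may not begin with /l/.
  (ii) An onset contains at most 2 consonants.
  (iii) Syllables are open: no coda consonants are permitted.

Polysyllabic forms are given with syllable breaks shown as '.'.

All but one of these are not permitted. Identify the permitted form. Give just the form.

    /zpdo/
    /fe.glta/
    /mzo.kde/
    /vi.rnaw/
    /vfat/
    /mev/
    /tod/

/mzo.kde/

/zpdo/ — violates constraint (ii): syllable 1 onset /zpd/ has 3 consonants (> 2) → not permitted
/fe.glta/ — violates constraint (ii): syllable 2 onset /glt/ has 3 consonants (> 2) → not permitted
/mzo.kde/ — σ1 onset /mz/ (2C), coda /∅/ ok; σ2 onset /kd/ (2C), coda /∅/ ok → permitted
/vi.rnaw/ — violates constraint (iii): syllable 2 coda /w/ has 1 consonant (> 0) → not permitted
/vfat/ — violates constraint (iii): syllable 1 coda /t/ has 1 consonant (> 0) → not permitted
/mev/ — violates constraint (iii): syllable 1 coda /v/ has 1 consonant (> 0) → not permitted
/tod/ — violates constraint (iii): syllable 1 coda /d/ has 1 consonant (> 0) → not permitted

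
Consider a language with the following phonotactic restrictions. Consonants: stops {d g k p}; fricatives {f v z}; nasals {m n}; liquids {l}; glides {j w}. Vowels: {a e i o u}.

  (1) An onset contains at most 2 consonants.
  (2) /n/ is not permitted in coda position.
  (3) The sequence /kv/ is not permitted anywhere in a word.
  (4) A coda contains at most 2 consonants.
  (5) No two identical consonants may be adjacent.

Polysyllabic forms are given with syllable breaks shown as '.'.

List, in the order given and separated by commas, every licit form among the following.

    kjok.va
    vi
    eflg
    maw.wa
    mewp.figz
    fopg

kjok.va — violates constraint 3: contains banned sequence /kv/ → illicit
vi — σ1 onset /v/, coda /∅/ ok → licit
eflg — violates constraint 4: syllable 1 coda /flg/ has 3 consonants (> 2) → illicit
maw.wa — violates constraint 5: adjacent identical consonants /ww/ → illicit
mewp.figz — σ1 onset /m/, coda /wp/ (2C) ok; σ2 onset /f/, coda /gz/ (2C) ok → licit
fopg — σ1 onset /f/, coda /pg/ (2C) ok → licit

vi, mewp.figz, fopg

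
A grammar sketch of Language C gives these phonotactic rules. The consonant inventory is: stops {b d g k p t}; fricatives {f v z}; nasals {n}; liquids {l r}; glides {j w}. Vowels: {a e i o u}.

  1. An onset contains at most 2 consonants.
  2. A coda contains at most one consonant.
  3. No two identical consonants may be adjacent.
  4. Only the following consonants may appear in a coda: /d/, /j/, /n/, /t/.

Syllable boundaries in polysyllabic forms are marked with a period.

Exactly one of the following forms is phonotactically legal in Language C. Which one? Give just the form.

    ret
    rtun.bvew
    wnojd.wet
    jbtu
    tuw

ret — σ1 onset /r/, coda /t/ ok → phonotactically legal
rtun.bvew — violates constraint 4: syllable 2 coda contains /w/, which is not a licensed coda consonant → phonotactically illegal
wnojd.wet — violates constraint 2: syllable 1 coda /jd/ has 2 consonants (> 1) → phonotactically illegal
jbtu — violates constraint 1: syllable 1 onset /jbt/ has 3 consonants (> 2) → phonotactically illegal
tuw — violates constraint 4: syllable 1 coda contains /w/, which is not a licensed coda consonant → phonotactically illegal

ret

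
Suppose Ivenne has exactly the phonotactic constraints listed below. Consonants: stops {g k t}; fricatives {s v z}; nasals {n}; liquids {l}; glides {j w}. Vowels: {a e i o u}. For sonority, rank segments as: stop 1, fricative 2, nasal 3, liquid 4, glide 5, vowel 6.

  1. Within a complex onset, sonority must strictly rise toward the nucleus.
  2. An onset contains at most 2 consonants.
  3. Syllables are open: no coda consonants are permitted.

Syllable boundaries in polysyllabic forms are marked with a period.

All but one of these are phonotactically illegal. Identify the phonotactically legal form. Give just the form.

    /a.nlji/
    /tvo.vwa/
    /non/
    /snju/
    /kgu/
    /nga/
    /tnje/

/a.nlji/ — violates constraint 2: syllable 2 onset /nlj/ has 3 consonants (> 2) → phonotactically illegal
/tvo.vwa/ — σ1 onset /tv/ (1→2 rises), coda /∅/ ok; σ2 onset /vw/ (2→5 rises), coda /∅/ ok → phonotactically legal
/non/ — violates constraint 3: syllable 1 coda /n/ has 1 consonant (> 0) → phonotactically illegal
/snju/ — violates constraint 2: syllable 1 onset /snj/ has 3 consonants (> 2) → phonotactically illegal
/kgu/ — violates constraint 1: syllable 1 onset /kg/: /k/ (stop, 1) → /g/ (stop, 1) does not rise → phonotactically illegal
/nga/ — violates constraint 1: syllable 1 onset /ng/: /n/ (nasal, 3) → /g/ (stop, 1) does not rise → phonotactically illegal
/tnje/ — violates constraint 2: syllable 1 onset /tnj/ has 3 consonants (> 2) → phonotactically illegal

/tvo.vwa/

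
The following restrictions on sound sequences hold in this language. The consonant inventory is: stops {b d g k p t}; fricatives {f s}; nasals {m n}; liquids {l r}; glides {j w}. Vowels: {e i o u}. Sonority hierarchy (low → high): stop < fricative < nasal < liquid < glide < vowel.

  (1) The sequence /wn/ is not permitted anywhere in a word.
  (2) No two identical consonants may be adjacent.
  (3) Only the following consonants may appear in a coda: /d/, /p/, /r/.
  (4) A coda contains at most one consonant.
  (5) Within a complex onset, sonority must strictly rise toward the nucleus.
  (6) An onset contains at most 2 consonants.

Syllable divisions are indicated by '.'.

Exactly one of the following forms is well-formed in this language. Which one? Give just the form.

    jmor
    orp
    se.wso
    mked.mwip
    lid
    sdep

lid

jmor — violates constraint 5: syllable 1 onset /jm/: /j/ (glide, 5) → /m/ (nasal, 3) does not rise → ill-formed
orp — violates constraint 4: syllable 1 coda /rp/ has 2 consonants (> 1) → ill-formed
se.wso — violates constraint 5: syllable 2 onset /ws/: /w/ (glide, 5) → /s/ (fricative, 2) does not rise → ill-formed
mked.mwip — violates constraint 5: syllable 1 onset /mk/: /m/ (nasal, 3) → /k/ (stop, 1) does not rise → ill-formed
lid — σ1 onset /l/, coda /d/ ok → well-formed
sdep — violates constraint 5: syllable 1 onset /sd/: /s/ (fricative, 2) → /d/ (stop, 1) does not rise → ill-formed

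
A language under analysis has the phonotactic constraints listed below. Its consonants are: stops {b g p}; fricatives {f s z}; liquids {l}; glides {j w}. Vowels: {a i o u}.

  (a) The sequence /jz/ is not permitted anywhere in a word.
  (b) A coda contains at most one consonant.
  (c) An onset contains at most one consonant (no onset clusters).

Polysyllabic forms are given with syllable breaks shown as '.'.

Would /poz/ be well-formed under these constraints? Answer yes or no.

yes

/poz/ — σ1 onset /p/, coda /z/ ok → well-formed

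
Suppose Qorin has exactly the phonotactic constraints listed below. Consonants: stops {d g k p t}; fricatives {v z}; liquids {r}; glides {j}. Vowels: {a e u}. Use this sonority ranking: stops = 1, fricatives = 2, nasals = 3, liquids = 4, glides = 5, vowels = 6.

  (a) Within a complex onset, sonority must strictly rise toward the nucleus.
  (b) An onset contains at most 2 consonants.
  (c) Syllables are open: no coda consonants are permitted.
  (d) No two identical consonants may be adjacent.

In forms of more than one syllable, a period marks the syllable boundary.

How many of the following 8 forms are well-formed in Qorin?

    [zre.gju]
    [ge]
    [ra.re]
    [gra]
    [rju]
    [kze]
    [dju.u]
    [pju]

8

[zre.gju] — σ1 onset /zr/ (2→4 rises), coda /∅/ ok; σ2 onset /gj/ (1→5 rises), coda /∅/ ok → well-formed
[ge] — σ1 onset /g/, coda /∅/ ok → well-formed
[ra.re] — σ1 onset /r/, coda /∅/ ok; σ2 onset /r/, coda /∅/ ok → well-formed
[gra] — σ1 onset /gr/ (1→4 rises), coda /∅/ ok → well-formed
[rju] — σ1 onset /rj/ (4→5 rises), coda /∅/ ok → well-formed
[kze] — σ1 onset /kz/ (1→2 rises), coda /∅/ ok → well-formed
[dju.u] — σ1 onset /dj/ (1→5 rises), coda /∅/ ok; σ2 onset /∅/, coda /∅/ ok → well-formed
[pju] — σ1 onset /pj/ (1→5 rises), coda /∅/ ok → well-formed
Well-formed: [zre.gju], [ge], [ra.re], [gra], [rju], [kze], [dju.u], [pju] → 8.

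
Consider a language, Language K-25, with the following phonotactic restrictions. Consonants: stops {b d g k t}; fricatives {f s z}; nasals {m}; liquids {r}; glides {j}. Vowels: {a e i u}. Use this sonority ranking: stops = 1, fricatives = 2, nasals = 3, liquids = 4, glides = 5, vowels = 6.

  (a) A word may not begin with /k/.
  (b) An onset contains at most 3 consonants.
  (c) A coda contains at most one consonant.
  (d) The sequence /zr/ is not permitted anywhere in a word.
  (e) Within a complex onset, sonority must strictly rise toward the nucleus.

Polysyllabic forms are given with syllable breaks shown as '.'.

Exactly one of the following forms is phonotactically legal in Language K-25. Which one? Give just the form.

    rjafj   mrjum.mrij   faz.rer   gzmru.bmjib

mrjum.mrij

rjafj — violates constraint (c): syllable 1 coda /fj/ has 2 consonants (> 1) → phonotactically illegal
mrjum.mrij — σ1 onset /mrj/ (3→4→5 rises), coda /m/ ok; σ2 onset /mr/ (3→4 rises), coda /j/ ok → phonotactically legal
faz.rer — violates constraint (d): contains banned sequence /zr/ → phonotactically illegal
gzmru.bmjib — violates constraint (b): syllable 1 onset /gzmr/ has 4 consonants (> 3) → phonotactically illegal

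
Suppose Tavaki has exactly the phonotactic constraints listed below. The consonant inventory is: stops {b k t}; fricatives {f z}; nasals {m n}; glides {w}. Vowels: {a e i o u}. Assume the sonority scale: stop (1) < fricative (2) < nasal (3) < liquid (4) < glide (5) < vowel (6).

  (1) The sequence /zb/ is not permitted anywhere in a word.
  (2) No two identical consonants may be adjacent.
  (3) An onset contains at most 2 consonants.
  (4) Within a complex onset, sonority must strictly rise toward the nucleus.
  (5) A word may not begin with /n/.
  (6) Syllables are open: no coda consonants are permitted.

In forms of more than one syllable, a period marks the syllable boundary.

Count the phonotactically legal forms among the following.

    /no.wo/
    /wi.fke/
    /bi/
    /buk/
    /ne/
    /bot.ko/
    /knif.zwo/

/no.wo/ — violates constraint 5: word begins with /n/ → phonotactically illegal
/wi.fke/ — violates constraint 4: syllable 2 onset /fk/: /f/ (fricative, 2) → /k/ (stop, 1) does not rise → phonotactically illegal
/bi/ — σ1 onset /b/, coda /∅/ ok → phonotactically legal
/buk/ — violates constraint 6: syllable 1 coda /k/ has 1 consonant (> 0) → phonotactically illegal
/ne/ — violates constraint 5: word begins with /n/ → phonotactically illegal
/bot.ko/ — violates constraint 6: syllable 1 coda /t/ has 1 consonant (> 0) → phonotactically illegal
/knif.zwo/ — violates constraint 6: syllable 1 coda /f/ has 1 consonant (> 0) → phonotactically illegal
Phonotactically legal: /bi/ → 1.

1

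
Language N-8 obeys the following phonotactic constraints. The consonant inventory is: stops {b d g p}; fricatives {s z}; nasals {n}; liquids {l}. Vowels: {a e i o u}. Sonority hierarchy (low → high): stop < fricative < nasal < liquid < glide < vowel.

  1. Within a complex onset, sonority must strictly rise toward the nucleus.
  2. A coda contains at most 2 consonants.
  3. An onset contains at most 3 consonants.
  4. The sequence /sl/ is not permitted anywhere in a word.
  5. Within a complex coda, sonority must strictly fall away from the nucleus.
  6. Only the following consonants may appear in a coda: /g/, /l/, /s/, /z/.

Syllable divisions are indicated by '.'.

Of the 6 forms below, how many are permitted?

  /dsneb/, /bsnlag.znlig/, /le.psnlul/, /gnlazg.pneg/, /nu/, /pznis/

/dsneb/ — violates constraint 6: syllable 1 coda contains /b/, which is not a licensed coda consonant → not permitted
/bsnlag.znlig/ — violates constraint 3: syllable 1 onset /bsnl/ has 4 consonants (> 3) → not permitted
/le.psnlul/ — violates constraint 3: syllable 2 onset /psnl/ has 4 consonants (> 3) → not permitted
/gnlazg.pneg/ — σ1 onset /gnl/ (1→3→4 rises), coda /zg/ (2→1 falls) ok; σ2 onset /pn/ (1→3 rises), coda /g/ ok → permitted
/nu/ — σ1 onset /n/, coda /∅/ ok → permitted
/pznis/ — σ1 onset /pzn/ (1→2→3 rises), coda /s/ ok → permitted
Permitted: /gnlazg.pneg/, /nu/, /pznis/ → 3.

3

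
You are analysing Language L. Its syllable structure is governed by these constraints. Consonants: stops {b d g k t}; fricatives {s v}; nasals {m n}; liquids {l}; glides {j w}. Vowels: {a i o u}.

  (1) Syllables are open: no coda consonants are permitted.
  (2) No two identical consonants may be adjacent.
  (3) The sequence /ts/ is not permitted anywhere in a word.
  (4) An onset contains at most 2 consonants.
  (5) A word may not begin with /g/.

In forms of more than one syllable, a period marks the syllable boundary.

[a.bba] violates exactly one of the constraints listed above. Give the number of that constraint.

2

[a.bba]: adjacent identical consonants /bb/.
This is a violation of constraint 2: "No two identical consonants may be adjacent."
The remaining constraints (1, 3, 4, 5) are satisfied.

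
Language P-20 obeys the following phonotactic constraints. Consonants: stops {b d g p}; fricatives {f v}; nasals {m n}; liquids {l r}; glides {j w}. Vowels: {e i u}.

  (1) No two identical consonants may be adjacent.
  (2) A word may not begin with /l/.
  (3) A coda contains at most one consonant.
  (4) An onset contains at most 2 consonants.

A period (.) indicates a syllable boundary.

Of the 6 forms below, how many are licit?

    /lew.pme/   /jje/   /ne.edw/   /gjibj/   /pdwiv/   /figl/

/lew.pme/ — violates constraint 2: word begins with /l/ → illicit
/jje/ — violates constraint 1: adjacent identical consonants /jj/ → illicit
/ne.edw/ — violates constraint 3: syllable 2 coda /dw/ has 2 consonants (> 1) → illicit
/gjibj/ — violates constraint 3: syllable 1 coda /bj/ has 2 consonants (> 1) → illicit
/pdwiv/ — violates constraint 4: syllable 1 onset /pdw/ has 3 consonants (> 2) → illicit
/figl/ — violates constraint 3: syllable 1 coda /gl/ has 2 consonants (> 1) → illicit
No form is licit → 0.

0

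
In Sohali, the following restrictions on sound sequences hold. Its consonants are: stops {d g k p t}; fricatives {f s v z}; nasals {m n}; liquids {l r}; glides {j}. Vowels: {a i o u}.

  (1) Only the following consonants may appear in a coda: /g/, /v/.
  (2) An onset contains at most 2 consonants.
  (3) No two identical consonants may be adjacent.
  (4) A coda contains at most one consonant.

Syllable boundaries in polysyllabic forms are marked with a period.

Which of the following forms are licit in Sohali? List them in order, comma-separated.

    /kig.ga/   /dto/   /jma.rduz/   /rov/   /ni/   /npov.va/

/dto/, /rov/, /ni/

/kig.ga/ — violates constraint 3: adjacent identical consonants /gg/ → illicit
/dto/ — σ1 onset /dt/ (2C), coda /∅/ ok → licit
/jma.rduz/ — violates constraint 1: syllable 2 coda contains /z/, which is not a licensed coda consonant → illicit
/rov/ — σ1 onset /r/, coda /v/ ok → licit
/ni/ — σ1 onset /n/, coda /∅/ ok → licit
/npov.va/ — violates constraint 3: adjacent identical consonants /vv/ → illicit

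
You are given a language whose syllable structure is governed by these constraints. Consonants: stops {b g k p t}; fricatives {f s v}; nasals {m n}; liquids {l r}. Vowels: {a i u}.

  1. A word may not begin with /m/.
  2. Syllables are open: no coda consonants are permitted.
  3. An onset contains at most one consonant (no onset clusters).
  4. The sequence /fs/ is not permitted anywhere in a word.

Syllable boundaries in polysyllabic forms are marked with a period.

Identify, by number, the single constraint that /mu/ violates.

1

/mu/: word begins with /m/.
This is a violation of constraint 1: "A word may not begin with /m/."
The remaining constraints (2, 3, 4) are satisfied.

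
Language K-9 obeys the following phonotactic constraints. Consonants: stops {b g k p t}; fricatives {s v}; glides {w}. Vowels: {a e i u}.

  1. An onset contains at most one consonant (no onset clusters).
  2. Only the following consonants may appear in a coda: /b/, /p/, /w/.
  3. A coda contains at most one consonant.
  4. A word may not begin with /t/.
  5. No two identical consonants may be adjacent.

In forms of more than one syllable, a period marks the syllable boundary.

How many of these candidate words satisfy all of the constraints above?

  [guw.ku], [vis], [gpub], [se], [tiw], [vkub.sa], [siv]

2

[guw.ku] — σ1 onset /g/, coda /w/ ok; σ2 onset /k/, coda /∅/ ok → permitted
[vis] — violates constraint 2: syllable 1 coda contains /s/, which is not a licensed coda consonant → not permitted
[gpub] — violates constraint 1: syllable 1 onset /gp/ has 2 consonants (> 1) → not permitted
[se] — σ1 onset /s/, coda /∅/ ok → permitted
[tiw] — violates constraint 4: word begins with /t/ → not permitted
[vkub.sa] — violates constraint 1: syllable 1 onset /vk/ has 2 consonants (> 1) → not permitted
[siv] — violates constraint 2: syllable 1 coda contains /v/, which is not a licensed coda consonant → not permitted
Permitted: [guw.ku], [se] → 2.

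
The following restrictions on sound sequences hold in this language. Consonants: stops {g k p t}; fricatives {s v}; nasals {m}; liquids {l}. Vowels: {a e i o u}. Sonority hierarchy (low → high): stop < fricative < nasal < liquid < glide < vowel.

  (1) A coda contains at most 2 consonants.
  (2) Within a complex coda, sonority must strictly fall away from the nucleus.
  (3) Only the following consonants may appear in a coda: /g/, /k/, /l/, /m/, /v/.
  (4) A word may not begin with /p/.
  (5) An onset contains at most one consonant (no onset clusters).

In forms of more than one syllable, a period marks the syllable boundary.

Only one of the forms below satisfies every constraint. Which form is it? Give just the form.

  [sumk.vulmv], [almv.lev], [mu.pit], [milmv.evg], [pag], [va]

[va]

[sumk.vulmv] — violates constraint 1: syllable 2 coda /lmv/ has 3 consonants (> 2) → illicit
[almv.lev] — violates constraint 1: syllable 1 coda /lmv/ has 3 consonants (> 2) → illicit
[mu.pit] — violates constraint 3: syllable 2 coda contains /t/, which is not a licensed coda consonant → illicit
[milmv.evg] — violates constraint 1: syllable 1 coda /lmv/ has 3 consonants (> 2) → illicit
[pag] — violates constraint 4: word begins with /p/ → illicit
[va] — σ1 onset /v/, coda /∅/ ok → licit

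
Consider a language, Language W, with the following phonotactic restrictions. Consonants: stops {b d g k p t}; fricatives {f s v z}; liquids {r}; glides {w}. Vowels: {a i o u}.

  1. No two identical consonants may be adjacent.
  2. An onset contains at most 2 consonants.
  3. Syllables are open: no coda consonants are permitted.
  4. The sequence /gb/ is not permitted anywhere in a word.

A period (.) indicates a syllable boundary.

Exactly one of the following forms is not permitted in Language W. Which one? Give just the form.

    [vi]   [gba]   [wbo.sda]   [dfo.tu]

[gba]

[vi] — σ1 onset /v/, coda /∅/ ok → permitted
[gba] — violates constraint 4: contains banned sequence /gb/ → not permitted
[wbo.sda] — σ1 onset /wb/ (2C), coda /∅/ ok; σ2 onset /sd/ (2C), coda /∅/ ok → permitted
[dfo.tu] — σ1 onset /df/ (2C), coda /∅/ ok; σ2 onset /t/, coda /∅/ ok → permitted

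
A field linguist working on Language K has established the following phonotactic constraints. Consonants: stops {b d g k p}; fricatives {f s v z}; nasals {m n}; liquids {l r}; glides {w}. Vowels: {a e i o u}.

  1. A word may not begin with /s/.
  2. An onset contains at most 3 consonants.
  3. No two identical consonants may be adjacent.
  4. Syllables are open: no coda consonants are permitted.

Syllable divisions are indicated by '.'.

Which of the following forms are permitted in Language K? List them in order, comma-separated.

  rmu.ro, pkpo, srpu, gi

rmu.ro — σ1 onset /rm/ (2C), coda /∅/ ok; σ2 onset /r/, coda /∅/ ok → permitted
pkpo — σ1 onset /pkp/ (3C), coda /∅/ ok → permitted
srpu — violates constraint 1: word begins with /s/ → not permitted
gi — σ1 onset /g/, coda /∅/ ok → permitted

rmu.ro, pkpo, gi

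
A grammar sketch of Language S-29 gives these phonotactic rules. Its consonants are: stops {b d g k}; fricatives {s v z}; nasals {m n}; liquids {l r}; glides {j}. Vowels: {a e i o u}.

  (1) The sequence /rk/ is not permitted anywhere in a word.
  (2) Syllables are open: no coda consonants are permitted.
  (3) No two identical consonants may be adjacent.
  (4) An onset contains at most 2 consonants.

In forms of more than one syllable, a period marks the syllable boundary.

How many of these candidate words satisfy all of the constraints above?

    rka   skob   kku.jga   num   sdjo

rka — violates constraint 1: contains banned sequence /rk/ → not permitted
skob — violates constraint 2: syllable 1 coda /b/ has 1 consonant (> 0) → not permitted
kku.jga — violates constraint 3: adjacent identical consonants /kk/ → not permitted
num — violates constraint 2: syllable 1 coda /m/ has 1 consonant (> 0) → not permitted
sdjo — violates constraint 4: syllable 1 onset /sdj/ has 3 consonants (> 2) → not permitted
No form is permitted → 0.

0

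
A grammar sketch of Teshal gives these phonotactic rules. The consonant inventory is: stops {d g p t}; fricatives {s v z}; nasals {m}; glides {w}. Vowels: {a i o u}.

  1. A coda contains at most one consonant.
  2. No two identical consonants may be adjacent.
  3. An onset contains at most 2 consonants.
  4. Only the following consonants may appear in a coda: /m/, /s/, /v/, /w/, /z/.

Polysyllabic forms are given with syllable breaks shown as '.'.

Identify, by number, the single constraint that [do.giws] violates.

[do.giws]: syllable 2 coda /ws/ has 2 consonants (> 1).
This is a violation of constraint 1: "A coda contains at most one consonant."
The remaining constraints (2, 3, 4) are satisfied.

1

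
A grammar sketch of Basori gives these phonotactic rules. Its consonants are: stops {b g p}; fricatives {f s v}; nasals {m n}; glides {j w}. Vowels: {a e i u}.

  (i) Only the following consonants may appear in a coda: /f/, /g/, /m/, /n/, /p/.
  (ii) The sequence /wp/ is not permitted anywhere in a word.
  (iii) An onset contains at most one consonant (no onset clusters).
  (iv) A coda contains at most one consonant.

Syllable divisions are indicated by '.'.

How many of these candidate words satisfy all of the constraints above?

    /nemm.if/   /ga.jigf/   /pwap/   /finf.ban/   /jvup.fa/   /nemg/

0

/nemm.if/ — violates constraint (iv): syllable 1 coda /mm/ has 2 consonants (> 1) → phonotactically illegal
/ga.jigf/ — violates constraint (iv): syllable 2 coda /gf/ has 2 consonants (> 1) → phonotactically illegal
/pwap/ — violates constraint (iii): syllable 1 onset /pw/ has 2 consonants (> 1) → phonotactically illegal
/finf.ban/ — violates constraint (iv): syllable 1 coda /nf/ has 2 consonants (> 1) → phonotactically illegal
/jvup.fa/ — violates constraint (iii): syllable 1 onset /jv/ has 2 consonants (> 1) → phonotactically illegal
/nemg/ — violates constraint (iv): syllable 1 coda /mg/ has 2 consonants (> 1) → phonotactically illegal
No form is phonotactically legal → 0.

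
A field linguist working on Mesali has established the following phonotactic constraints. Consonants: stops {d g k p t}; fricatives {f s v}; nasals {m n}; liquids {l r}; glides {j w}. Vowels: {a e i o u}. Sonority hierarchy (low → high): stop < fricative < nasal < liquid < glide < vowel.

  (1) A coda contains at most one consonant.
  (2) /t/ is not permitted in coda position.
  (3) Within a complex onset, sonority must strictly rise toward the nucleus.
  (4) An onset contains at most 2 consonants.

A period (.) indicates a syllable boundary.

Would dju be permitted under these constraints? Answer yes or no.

yes

dju — σ1 onset /dj/ (1→5 rises), coda /∅/ ok → permitted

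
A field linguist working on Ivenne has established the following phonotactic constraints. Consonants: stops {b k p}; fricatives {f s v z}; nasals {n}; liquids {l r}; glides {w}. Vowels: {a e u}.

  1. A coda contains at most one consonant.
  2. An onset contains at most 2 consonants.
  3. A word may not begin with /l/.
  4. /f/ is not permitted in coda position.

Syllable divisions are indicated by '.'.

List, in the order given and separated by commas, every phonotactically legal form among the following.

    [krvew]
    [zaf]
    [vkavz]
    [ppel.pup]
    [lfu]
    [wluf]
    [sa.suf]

[ppel.pup]

[krvew] — violates constraint 2: syllable 1 onset /krv/ has 3 consonants (> 2) → phonotactically illegal
[zaf] — violates constraint 4: syllable 1 coda contains /f/ → phonotactically illegal
[vkavz] — violates constraint 1: syllable 1 coda /vz/ has 2 consonants (> 1) → phonotactically illegal
[ppel.pup] — σ1 onset /pp/ (2C), coda /l/ ok; σ2 onset /p/, coda /p/ ok → phonotactically legal
[lfu] — violates constraint 3: word begins with /l/ → phonotactically illegal
[wluf] — violates constraint 4: syllable 1 coda contains /f/ → phonotactically illegal
[sa.suf] — violates constraint 4: syllable 2 coda contains /f/ → phonotactically illegal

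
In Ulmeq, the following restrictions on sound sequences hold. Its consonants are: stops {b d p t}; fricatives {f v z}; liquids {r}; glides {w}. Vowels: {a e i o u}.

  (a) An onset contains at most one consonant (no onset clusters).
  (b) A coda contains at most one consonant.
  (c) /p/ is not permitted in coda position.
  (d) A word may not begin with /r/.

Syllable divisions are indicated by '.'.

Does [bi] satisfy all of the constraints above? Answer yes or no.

yes

[bi] — σ1 onset /b/, coda /∅/ ok → licit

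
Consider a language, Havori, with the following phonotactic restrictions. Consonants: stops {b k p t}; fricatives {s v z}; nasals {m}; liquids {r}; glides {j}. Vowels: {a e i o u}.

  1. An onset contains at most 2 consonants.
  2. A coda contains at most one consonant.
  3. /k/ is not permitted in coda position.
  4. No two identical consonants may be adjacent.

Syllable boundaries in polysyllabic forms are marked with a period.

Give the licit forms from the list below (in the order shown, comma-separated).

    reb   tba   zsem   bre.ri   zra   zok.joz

reb — σ1 onset /r/, coda /b/ ok → licit
tba — σ1 onset /tb/ (2C), coda /∅/ ok → licit
zsem — σ1 onset /zs/ (2C), coda /m/ ok → licit
bre.ri — σ1 onset /br/ (2C), coda /∅/ ok; σ2 onset /r/, coda /∅/ ok → licit
zra — σ1 onset /zr/ (2C), coda /∅/ ok → licit
zok.joz — violates constraint 3: syllable 1 coda contains /k/ → illicit

reb, tba, zsem, bre.ri, zra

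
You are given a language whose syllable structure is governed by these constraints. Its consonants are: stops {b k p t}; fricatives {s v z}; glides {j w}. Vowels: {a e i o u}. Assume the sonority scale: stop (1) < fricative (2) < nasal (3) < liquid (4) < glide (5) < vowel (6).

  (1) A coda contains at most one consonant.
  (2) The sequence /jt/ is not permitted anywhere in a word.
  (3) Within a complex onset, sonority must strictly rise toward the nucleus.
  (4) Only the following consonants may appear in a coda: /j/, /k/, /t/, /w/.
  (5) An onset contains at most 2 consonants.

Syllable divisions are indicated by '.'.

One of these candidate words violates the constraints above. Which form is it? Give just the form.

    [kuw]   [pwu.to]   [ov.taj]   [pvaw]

[ov.taj]

[kuw] — σ1 onset /k/, coda /w/ ok → well-formed
[pwu.to] — σ1 onset /pw/ (1→5 rises), coda /∅/ ok; σ2 onset /t/, coda /∅/ ok → well-formed
[ov.taj] — violates constraint 4: syllable 1 coda contains /v/, which is not a licensed coda consonant → ill-formed
[pvaw] — σ1 onset /pv/ (1→2 rises), coda /w/ ok → well-formed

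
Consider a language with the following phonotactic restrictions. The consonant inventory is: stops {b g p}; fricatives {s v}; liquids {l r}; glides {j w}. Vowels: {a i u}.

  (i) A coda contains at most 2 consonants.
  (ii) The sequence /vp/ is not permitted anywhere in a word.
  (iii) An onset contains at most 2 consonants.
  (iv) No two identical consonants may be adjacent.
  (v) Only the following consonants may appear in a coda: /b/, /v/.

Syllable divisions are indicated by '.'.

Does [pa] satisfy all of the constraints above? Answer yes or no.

yes

[pa] — σ1 onset /p/, coda /∅/ ok → well-formed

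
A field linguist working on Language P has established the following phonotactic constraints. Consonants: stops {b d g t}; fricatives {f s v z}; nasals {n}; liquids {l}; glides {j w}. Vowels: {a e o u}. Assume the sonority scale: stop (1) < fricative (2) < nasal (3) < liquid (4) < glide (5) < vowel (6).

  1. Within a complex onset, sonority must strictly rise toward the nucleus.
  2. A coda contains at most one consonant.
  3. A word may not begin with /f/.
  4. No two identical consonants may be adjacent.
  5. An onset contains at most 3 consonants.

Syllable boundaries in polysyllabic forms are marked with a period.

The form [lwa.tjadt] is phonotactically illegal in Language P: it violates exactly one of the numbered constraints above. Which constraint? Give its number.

[lwa.tjadt]: syllable 2 coda /dt/ has 2 consonants (> 1).
This is a violation of constraint 2: "A coda contains at most one consonant."
The remaining constraints (1, 3, 4, 5) are satisfied.

2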